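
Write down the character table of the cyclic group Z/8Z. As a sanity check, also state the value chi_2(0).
Character table of Z/8Z (irreps indexed chi_0,...,chi_7 with chi_k(m) = zeta_8^(k*m), zeta_8 = exp(2*pi*i/8)):
  irrep \ class  {0} (size 1)  {1} (size 1)    {2} (size 1)  {3} (size 1)    {4} (size 1)  {5} (size 1)    {6} (size 1)  {7} (size 1)  
  chi_0          1             1               1             1               1             1               1             1             
  chi_1          1             exp(I*pi/4)     I             exp(3*I*pi/4)   -1            exp(-3*I*pi/4)  -I            exp(-I*pi/4)  
  chi_2          1             I               -1            -I              1             I               -1            -I            
  chi_3          1             exp(3*I*pi/4)   -I            exp(I*pi/4)     -1            exp(-I*pi/4)    I             exp(-3*I*pi/4)
  chi_4          1             -1              1             -1              1             -1              1             -1            
  chi_5          1             exp(-3*I*pi/4)  I             exp(-I*pi/4)    -1            exp(I*pi/4)     -I            exp(3*I*pi/4) 
  chi_6          1             -I              -1            I               1             -I              -1            I             
  chi_7          1             exp(-I*pi/4)    -I            exp(-3*I*pi/4)  -1            exp(3*I*pi/4)   I             exp(I*pi/4)   

Spot check: chi_2(0) = zeta_8^(2*0) = zeta_8^0 = 1.

Reasoning: Z/8Z is abelian, so all 8 irreducible complex representations are 1-dimensional. They are given by chi_k(m) = zeta_8^(k*m) for k = 0,...,7. Row orthogonality: sum_m chi_k(m) conj(chi_l(m)) = 8 * [k = l].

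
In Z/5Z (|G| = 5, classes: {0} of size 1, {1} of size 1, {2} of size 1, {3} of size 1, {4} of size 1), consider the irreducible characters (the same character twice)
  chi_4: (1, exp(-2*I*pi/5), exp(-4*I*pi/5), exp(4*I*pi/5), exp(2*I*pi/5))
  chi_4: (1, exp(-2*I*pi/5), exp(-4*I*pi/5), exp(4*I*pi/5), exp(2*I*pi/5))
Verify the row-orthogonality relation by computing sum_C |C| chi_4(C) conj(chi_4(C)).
Sum = 5 = |G| = 5; so <chi_4, chi_4> = 1 (norm-1 confirms irreducibility).

Working: Compute term by term over conjugacy classes (|C| * chi_4(C) * conj(chi_4(C))):
  1*(1)*conj(1) + 1*(exp(-2*I*pi/5))*conj(exp(-2*I*pi/5)) + 1*(exp(-4*I*pi/5))*conj(exp(-4*I*pi/5)) + 1*(exp(4*I*pi/5))*conj(exp(4*I*pi/5)) + 1*(exp(2*I*pi/5))*conj(exp(2*I*pi/5))
  = (1) + (1) + (1) + (1) + (1)
  = 5.
(Exp terms are combined using exp(i*s)*conj(exp(i*t)) = exp(i*(s-t)), and sums of them are collapsed using the identity that for every m > 1 the m distinct m-th roots of unity sum to 0, e.g. 1 + exp(2*I*pi/3) + exp(-2*I*pi/3) = 0.)
Dividing by |G| = 5 gives 5/5 = 1, matching the row-orthogonality relation <chi_4, chi_4> = [chi_4 = chi_4].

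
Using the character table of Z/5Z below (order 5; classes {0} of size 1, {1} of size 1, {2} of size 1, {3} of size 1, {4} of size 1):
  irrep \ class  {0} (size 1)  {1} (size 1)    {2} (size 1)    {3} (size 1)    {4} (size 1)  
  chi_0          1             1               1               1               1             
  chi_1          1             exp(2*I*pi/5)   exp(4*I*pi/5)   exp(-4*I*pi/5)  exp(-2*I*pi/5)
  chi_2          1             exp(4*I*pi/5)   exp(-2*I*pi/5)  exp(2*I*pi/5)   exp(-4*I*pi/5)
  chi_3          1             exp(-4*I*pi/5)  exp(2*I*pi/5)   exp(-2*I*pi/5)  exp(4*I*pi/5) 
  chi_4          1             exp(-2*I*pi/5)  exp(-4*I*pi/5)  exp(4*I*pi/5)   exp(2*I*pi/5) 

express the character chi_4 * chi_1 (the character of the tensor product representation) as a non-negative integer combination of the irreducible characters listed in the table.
chi_4 tensor chi_1 = chi_0 (all other irreducibles have multiplicity 0).

The character of a tensor product is the pointwise product (chi_4 * chi_1)(C) = chi_4(C) * chi_1(C):
  {0}: (1)*(1), {1}: (exp(-2*I*pi/5))*(exp(2*I*pi/5)), {2}: (exp(-4*I*pi/5))*(exp(4*I*pi/5)), {3}: (exp(4*I*pi/5))*(exp(-4*I*pi/5)), {4}: (exp(2*I*pi/5))*(exp(-2*I*pi/5))
so (chi_4 * chi_1) takes values
  {0} -> 1, {1} -> 1, {2} -> 1, {3} -> 1, {4} -> 1.
Now take the inner product of this character with each irreducible chi from the table, <chi_4*chi_1, chi> = (1/5) sum_C |C| (chi_4*chi_1)(C) conj(chi(C)):
  <chi_4*chi_1, chi_0> = (1/5)[1*(1)*conj(1) + 1*(1)*conj(1) + 1*(1)*conj(1) + 1*(1)*conj(1) + 1*(1)*conj(1)]
      = (1/5)[(1) + (1) + (1) + (1) + (1)] = 5/5 = 1
  <chi_4*chi_1, chi_1> = (1/5)[1*(1)*conj(1) + 1*(1)*conj(exp(2*I*pi/5)) + 1*(1)*conj(exp(4*I*pi/5)) + 1*(1)*conj(exp(-4*I*pi/5)) + 1*(1)*conj(exp(-2*I*pi/5))]
      = (1/5)[(1) + (exp(-2*I*pi/5)) + (exp(-4*I*pi/5)) + (exp(4*I*pi/5)) + (exp(2*I*pi/5))] = 0/5 = 0
  <chi_4*chi_1, chi_2> = (1/5)[1*(1)*conj(1) + 1*(1)*conj(exp(4*I*pi/5)) + 1*(1)*conj(exp(-2*I*pi/5)) + 1*(1)*conj(exp(2*I*pi/5)) + 1*(1)*conj(exp(-4*I*pi/5))]
      = (1/5)[(1) + (exp(-4*I*pi/5)) + (exp(2*I*pi/5)) + (exp(-2*I*pi/5)) + (exp(4*I*pi/5))] = 0/5 = 0
  <chi_4*chi_1, chi_3> = (1/5)[1*(1)*conj(1) + 1*(1)*conj(exp(-4*I*pi/5)) + 1*(1)*conj(exp(2*I*pi/5)) + 1*(1)*conj(exp(-2*I*pi/5)) + 1*(1)*conj(exp(4*I*pi/5))]
      = (1/5)[(1) + (exp(4*I*pi/5)) + (exp(-2*I*pi/5)) + (exp(2*I*pi/5)) + (exp(-4*I*pi/5))] = 0/5 = 0
  <chi_4*chi_1, chi_4> = (1/5)[1*(1)*conj(1) + 1*(1)*conj(exp(-2*I*pi/5)) + 1*(1)*conj(exp(-4*I*pi/5)) + 1*(1)*conj(exp(4*I*pi/5)) + 1*(1)*conj(exp(2*I*pi/5))]
      = (1/5)[(1) + (exp(2*I*pi/5)) + (exp(4*I*pi/5)) + (exp(-4*I*pi/5)) + (exp(-2*I*pi/5))] = 0/5 = 0
(Exp terms are combined using exp(i*s)*conj(exp(i*t)) = exp(i*(s-t)), and sums of them are collapsed using the identity that for every m > 1 the m distinct m-th roots of unity sum to 0, e.g. 1 + exp(2*I*pi/3) + exp(-2*I*pi/3) = 0.)
Hence the multiplicities are chi_0: 1. Dimension check: dim(chi_4)*dim(chi_1) = 1*1 = 1 and sum (mult * dim) = 1*1 = 1.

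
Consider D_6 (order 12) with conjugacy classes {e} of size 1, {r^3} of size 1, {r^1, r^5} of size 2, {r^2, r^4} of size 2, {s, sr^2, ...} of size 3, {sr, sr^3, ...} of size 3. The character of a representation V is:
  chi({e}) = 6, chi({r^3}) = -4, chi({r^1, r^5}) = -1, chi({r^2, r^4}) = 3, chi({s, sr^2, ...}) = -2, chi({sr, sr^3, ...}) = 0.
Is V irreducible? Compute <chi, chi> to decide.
Not irreducible (reducible): <chi, chi> = 7 > 1.

Reasoning: <chi, chi> = (1/|G|) sum_C |C| * |chi(C)|^2 = (1/12)[1*|6|^2 + 1*|-4|^2 + 2*|-1|^2 + 2*|3|^2 + 3*|-2|^2 + 3*|0|^2]
  = (1/12)[(36) + (16) + (2) + (18) + (12) + (0)] = 84/12 = 7.
A character is irreducible iff <chi, chi> = 1, so this representation is reducible.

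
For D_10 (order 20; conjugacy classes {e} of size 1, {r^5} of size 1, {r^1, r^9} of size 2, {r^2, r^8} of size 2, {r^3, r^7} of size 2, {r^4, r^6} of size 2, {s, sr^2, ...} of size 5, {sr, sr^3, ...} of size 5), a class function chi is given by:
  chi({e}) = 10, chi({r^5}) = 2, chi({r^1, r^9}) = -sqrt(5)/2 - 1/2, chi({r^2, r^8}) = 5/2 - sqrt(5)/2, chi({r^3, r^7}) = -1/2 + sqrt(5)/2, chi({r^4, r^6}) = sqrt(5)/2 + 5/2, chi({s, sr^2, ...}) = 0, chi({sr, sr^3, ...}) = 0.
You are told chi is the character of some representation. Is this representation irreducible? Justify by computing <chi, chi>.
Not irreducible (reducible): <chi, chi> = 7 > 1.

Details: <chi, chi> = (1/|G|) sum_C |C| * |chi(C)|^2 = (1/20)[1*|10|^2 + 1*|2|^2 + 2*|-sqrt(5)/2 - 1/2|^2 + 2*|5/2 - sqrt(5)/2|^2 + 2*|-1/2 + sqrt(5)/2|^2 + 2*|sqrt(5)/2 + 5/2|^2 + 5*|0|^2 + 5*|0|^2]
  = (1/20)[(100) + (4) + (sqrt(5) + 3) + (15 - 5*sqrt(5)) + (3 - sqrt(5)) + (5*sqrt(5) + 15) + (0) + (0)] = 140/20 = 7.
A character is irreducible iff <chi, chi> = 1, so this representation is reducible.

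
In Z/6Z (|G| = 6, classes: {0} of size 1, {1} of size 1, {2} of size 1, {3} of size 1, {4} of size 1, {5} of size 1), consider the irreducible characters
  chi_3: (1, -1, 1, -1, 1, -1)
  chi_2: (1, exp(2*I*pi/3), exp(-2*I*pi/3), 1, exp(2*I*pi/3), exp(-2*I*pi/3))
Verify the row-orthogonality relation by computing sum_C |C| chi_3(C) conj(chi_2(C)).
Sum = 0; so <chi_3, chi_2> = 0 (distinct irreducibles are orthogonal).

Proof sketch: Compute term by term over conjugacy classes (|C| * chi_3(C) * conj(chi_2(C))):
  1*(1)*conj(1) + 1*(-1)*conj(exp(2*I*pi/3)) + 1*(1)*conj(exp(-2*I*pi/3)) + 1*(-1)*conj(1) + 1*(1)*conj(exp(2*I*pi/3)) + 1*(-1)*conj(exp(-2*I*pi/3))
  = (1) + (-exp(-2*I*pi/3)) + (exp(2*I*pi/3)) + (-1) + (exp(-2*I*pi/3)) + (-exp(2*I*pi/3))
  = 0.
(Exp terms are combined using exp(i*s)*conj(exp(i*t)) = exp(i*(s-t)), and sums of them are collapsed using the identity that for every m > 1 the m distinct m-th roots of unity sum to 0, e.g. 1 + exp(2*I*pi/3) + exp(-2*I*pi/3) = 0.)
Dividing by |G| = 6 gives 0/6 = 0, matching the row-orthogonality relation <chi_3, chi_2> = [chi_3 = chi_2].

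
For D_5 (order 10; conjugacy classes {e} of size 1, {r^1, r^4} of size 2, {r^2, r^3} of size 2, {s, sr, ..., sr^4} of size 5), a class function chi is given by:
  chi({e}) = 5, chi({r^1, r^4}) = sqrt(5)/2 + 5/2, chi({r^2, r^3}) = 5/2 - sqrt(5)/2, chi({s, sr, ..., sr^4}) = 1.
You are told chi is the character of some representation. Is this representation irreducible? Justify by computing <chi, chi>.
Not irreducible (reducible): <chi, chi> = 6 > 1.

Proof sketch: <chi, chi> = (1/|G|) sum_C |C| * |chi(C)|^2 = (1/10)[1*|5|^2 + 2*|sqrt(5)/2 + 5/2|^2 + 2*|5/2 - sqrt(5)/2|^2 + 5*|1|^2]
  = (1/10)[(25) + (5*sqrt(5) + 15) + (15 - 5*sqrt(5)) + (5)] = 60/10 = 6.
A character is irreducible iff <chi, chi> = 1, so this representation is reducible.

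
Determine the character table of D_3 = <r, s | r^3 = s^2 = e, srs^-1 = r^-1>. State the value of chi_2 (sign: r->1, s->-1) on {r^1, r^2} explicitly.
Conjugacy classes: {e} of size 1, {r^1, r^2} of size 2, {s, sr, ..., sr^2} of size 3.
Character table:
  irrep \ class              {e} (size 1)  {r^1, r^2} (size 2)  {s, sr, ..., sr^2} (size 3)
  chi_1 (triv)               1             1                    1                          
  chi_2 (sign: r->1, s->-1)  1             1                    -1                         
  chi_3 (2d, j=1)            2             -1                   0                          

Spot check: chi_2 (sign: r->1, s->-1) on {r^1, r^2} = 1.

Reasoning: D_3 has order 2*3 = 6 with 3 conjugacy classes, hence 3 irreducibles. Sum of squared dims 1 + 1 + 4 = 6 = |G|. Linear characters come from the abelianisation; the 2-dimensional irreps have character r^k -> 2*cos(2*pi*j*k/3), reflections -> 0.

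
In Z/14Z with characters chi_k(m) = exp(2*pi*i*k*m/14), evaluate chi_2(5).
chi_2(5) = zeta_14^10 = exp(-4*I*pi/7)

chi_2(5) = zeta_14^(2*5) = zeta_14^10. Since zeta_14^14 = 1, this equals zeta_14^10 = exp(2*pi*i*10/14) = exp(-4*I*pi/7).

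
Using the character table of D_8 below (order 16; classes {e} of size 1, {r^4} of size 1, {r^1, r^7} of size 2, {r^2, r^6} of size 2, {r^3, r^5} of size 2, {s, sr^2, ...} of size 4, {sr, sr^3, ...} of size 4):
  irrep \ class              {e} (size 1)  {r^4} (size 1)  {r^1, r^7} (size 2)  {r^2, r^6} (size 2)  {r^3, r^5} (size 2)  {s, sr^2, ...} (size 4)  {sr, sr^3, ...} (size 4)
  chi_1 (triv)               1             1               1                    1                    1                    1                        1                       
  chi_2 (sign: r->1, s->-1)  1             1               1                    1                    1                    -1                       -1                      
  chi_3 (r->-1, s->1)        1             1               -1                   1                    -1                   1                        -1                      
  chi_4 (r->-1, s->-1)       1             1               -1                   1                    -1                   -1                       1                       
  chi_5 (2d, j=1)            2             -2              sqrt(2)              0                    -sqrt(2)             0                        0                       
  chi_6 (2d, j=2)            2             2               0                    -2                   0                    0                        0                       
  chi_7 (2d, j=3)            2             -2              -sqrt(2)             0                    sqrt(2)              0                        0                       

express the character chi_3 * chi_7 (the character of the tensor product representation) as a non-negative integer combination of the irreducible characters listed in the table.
chi_3 tensor chi_7 = chi_5 (all other irreducibles have multiplicity 0).

Justification: The character of a tensor product is the pointwise product (chi_3 * chi_7)(C) = chi_3(C) * chi_7(C):
  {e}: (1)*(2), {r^4}: (1)*(-2), {r^1, r^7}: (-1)*(-sqrt(2)), {r^2, r^6}: (1)*(0), {r^3, r^5}: (-1)*(sqrt(2)), {s, sr^2, ...}: (1)*(0), {sr, sr^3, ...}: (-1)*(0)
so (chi_3 * chi_7) takes values
  {e} -> 2, {r^4} -> -2, {r^1, r^7} -> sqrt(2), {r^2, r^6} -> 0, {r^3, r^5} -> -sqrt(2), {s, sr^2, ...} -> 0, {sr, sr^3, ...} -> 0.
Now take the inner product of this character with each irreducible chi from the table, <chi_3*chi_7, chi> = (1/16) sum_C |C| (chi_3*chi_7)(C) conj(chi(C)):
  <chi_3*chi_7, chi_1> = (1/16)[1*(2)*conj(1) + 1*(-2)*conj(1) + 2*(sqrt(2))*conj(1) + 2*(0)*conj(1) + 2*(-sqrt(2))*conj(1) + 4*(0)*conj(1) + 4*(0)*conj(1)]
      = (1/16)[(2) + (-2) + (2*sqrt(2)) + (0) + (-2*sqrt(2)) + (0) + (0)] = 0/16 = 0
  <chi_3*chi_7, chi_2> = (1/16)[1*(2)*conj(1) + 1*(-2)*conj(1) + 2*(sqrt(2))*conj(1) + 2*(0)*conj(1) + 2*(-sqrt(2))*conj(1) + 4*(0)*conj(-1) + 4*(0)*conj(-1)]
      = (1/16)[(2) + (-2) + (2*sqrt(2)) + (0) + (-2*sqrt(2)) + (0) + (0)] = 0/16 = 0
  <chi_3*chi_7, chi_3> = (1/16)[1*(2)*conj(1) + 1*(-2)*conj(1) + 2*(sqrt(2))*conj(-1) + 2*(0)*conj(1) + 2*(-sqrt(2))*conj(-1) + 4*(0)*conj(1) + 4*(0)*conj(-1)]
      = (1/16)[(2) + (-2) + (-2*sqrt(2)) + (0) + (2*sqrt(2)) + (0) + (0)] = 0/16 = 0
  <chi_3*chi_7, chi_4> = (1/16)[1*(2)*conj(1) + 1*(-2)*conj(1) + 2*(sqrt(2))*conj(-1) + 2*(0)*conj(1) + 2*(-sqrt(2))*conj(-1) + 4*(0)*conj(-1) + 4*(0)*conj(1)]
      = (1/16)[(2) + (-2) + (-2*sqrt(2)) + (0) + (2*sqrt(2)) + (0) + (0)] = 0/16 = 0
  <chi_3*chi_7, chi_5> = (1/16)[1*(2)*conj(2) + 1*(-2)*conj(-2) + 2*(sqrt(2))*conj(sqrt(2)) + 2*(0)*conj(0) + 2*(-sqrt(2))*conj(-sqrt(2)) + 4*(0)*conj(0) + 4*(0)*conj(0)]
      = (1/16)[(4) + (4) + (4) + (0) + (4) + (0) + (0)] = 16/16 = 1
  <chi_3*chi_7, chi_6> = (1/16)[1*(2)*conj(2) + 1*(-2)*conj(2) + 2*(sqrt(2))*conj(0) + 2*(0)*conj(-2) + 2*(-sqrt(2))*conj(0) + 4*(0)*conj(0) + 4*(0)*conj(0)]
      = (1/16)[(4) + (-4) + (0) + (0) + (0) + (0) + (0)] = 0/16 = 0
  <chi_3*chi_7, chi_7> = (1/16)[1*(2)*conj(2) + 1*(-2)*conj(-2) + 2*(sqrt(2))*conj(-sqrt(2)) + 2*(0)*conj(0) + 2*(-sqrt(2))*conj(sqrt(2)) + 4*(0)*conj(0) + 4*(0)*conj(0)]
      = (1/16)[(4) + (4) + (-4) + (0) + (-4) + (0) + (0)] = 0/16 = 0
Hence the multiplicities are chi_5: 1. Dimension check: dim(chi_3)*dim(chi_7) = 1*2 = 2 and sum (mult * dim) = 1*2 = 2.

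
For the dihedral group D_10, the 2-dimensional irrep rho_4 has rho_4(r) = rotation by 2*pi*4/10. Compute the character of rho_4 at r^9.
chi_{rho_4}(r^9) = 2*cos(2*pi*4*9/10) = -sqrt(5)/2 - 1/2

Reasoning: rho_4(r^9) is rotation by angle 2*pi*4*9/10, whose trace is 2*cos(2*pi*4*9/10) = -sqrt(5)/2 - 1/2.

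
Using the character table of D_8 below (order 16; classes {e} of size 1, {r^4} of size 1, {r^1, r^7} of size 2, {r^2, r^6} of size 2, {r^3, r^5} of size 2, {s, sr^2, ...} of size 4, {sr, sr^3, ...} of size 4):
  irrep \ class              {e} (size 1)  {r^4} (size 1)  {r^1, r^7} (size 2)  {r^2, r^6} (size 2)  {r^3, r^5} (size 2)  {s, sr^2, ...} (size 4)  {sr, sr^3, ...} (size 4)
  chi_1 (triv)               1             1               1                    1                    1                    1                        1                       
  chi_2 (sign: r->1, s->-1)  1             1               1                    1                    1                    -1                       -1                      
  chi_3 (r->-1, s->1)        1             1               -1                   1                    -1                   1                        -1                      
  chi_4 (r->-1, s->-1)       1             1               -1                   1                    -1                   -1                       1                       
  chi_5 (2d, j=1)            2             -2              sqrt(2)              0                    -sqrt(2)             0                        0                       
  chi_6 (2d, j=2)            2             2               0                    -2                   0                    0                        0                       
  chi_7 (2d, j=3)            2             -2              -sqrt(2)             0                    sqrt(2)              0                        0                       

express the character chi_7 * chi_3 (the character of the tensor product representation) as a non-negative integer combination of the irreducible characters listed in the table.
chi_7 tensor chi_3 = chi_5 (all other irreducibles have multiplicity 0).

Working: The character of a tensor product is the pointwise product (chi_7 * chi_3)(C) = chi_7(C) * chi_3(C):
  {e}: (2)*(1), {r^4}: (-2)*(1), {r^1, r^7}: (-sqrt(2))*(-1), {r^2, r^6}: (0)*(1), {r^3, r^5}: (sqrt(2))*(-1), {s, sr^2, ...}: (0)*(1), {sr, sr^3, ...}: (0)*(-1)
so (chi_7 * chi_3) takes values
  {e} -> 2, {r^4} -> -2, {r^1, r^7} -> sqrt(2), {r^2, r^6} -> 0, {r^3, r^5} -> -sqrt(2), {s, sr^2, ...} -> 0, {sr, sr^3, ...} -> 0.
Now take the inner product of this character with each irreducible chi from the table, <chi_7*chi_3, chi> = (1/16) sum_C |C| (chi_7*chi_3)(C) conj(chi(C)):
  <chi_7*chi_3, chi_1> = (1/16)[1*(2)*conj(1) + 1*(-2)*conj(1) + 2*(sqrt(2))*conj(1) + 2*(0)*conj(1) + 2*(-sqrt(2))*conj(1) + 4*(0)*conj(1) + 4*(0)*conj(1)]
      = (1/16)[(2) + (-2) + (2*sqrt(2)) + (0) + (-2*sqrt(2)) + (0) + (0)] = 0/16 = 0
  <chi_7*chi_3, chi_2> = (1/16)[1*(2)*conj(1) + 1*(-2)*conj(1) + 2*(sqrt(2))*conj(1) + 2*(0)*conj(1) + 2*(-sqrt(2))*conj(1) + 4*(0)*conj(-1) + 4*(0)*conj(-1)]
      = (1/16)[(2) + (-2) + (2*sqrt(2)) + (0) + (-2*sqrt(2)) + (0) + (0)] = 0/16 = 0
  <chi_7*chi_3, chi_3> = (1/16)[1*(2)*conj(1) + 1*(-2)*conj(1) + 2*(sqrt(2))*conj(-1) + 2*(0)*conj(1) + 2*(-sqrt(2))*conj(-1) + 4*(0)*conj(1) + 4*(0)*conj(-1)]
      = (1/16)[(2) + (-2) + (-2*sqrt(2)) + (0) + (2*sqrt(2)) + (0) + (0)] = 0/16 = 0
  <chi_7*chi_3, chi_4> = (1/16)[1*(2)*conj(1) + 1*(-2)*conj(1) + 2*(sqrt(2))*conj(-1) + 2*(0)*conj(1) + 2*(-sqrt(2))*conj(-1) + 4*(0)*conj(-1) + 4*(0)*conj(1)]
      = (1/16)[(2) + (-2) + (-2*sqrt(2)) + (0) + (2*sqrt(2)) + (0) + (0)] = 0/16 = 0
  <chi_7*chi_3, chi_5> = (1/16)[1*(2)*conj(2) + 1*(-2)*conj(-2) + 2*(sqrt(2))*conj(sqrt(2)) + 2*(0)*conj(0) + 2*(-sqrt(2))*conj(-sqrt(2)) + 4*(0)*conj(0) + 4*(0)*conj(0)]
      = (1/16)[(4) + (4) + (4) + (0) + (4) + (0) + (0)] = 16/16 = 1
  <chi_7*chi_3, chi_6> = (1/16)[1*(2)*conj(2) + 1*(-2)*conj(2) + 2*(sqrt(2))*conj(0) + 2*(0)*conj(-2) + 2*(-sqrt(2))*conj(0) + 4*(0)*conj(0) + 4*(0)*conj(0)]
      = (1/16)[(4) + (-4) + (0) + (0) + (0) + (0) + (0)] = 0/16 = 0
  <chi_7*chi_3, chi_7> = (1/16)[1*(2)*conj(2) + 1*(-2)*conj(-2) + 2*(sqrt(2))*conj(-sqrt(2)) + 2*(0)*conj(0) + 2*(-sqrt(2))*conj(sqrt(2)) + 4*(0)*conj(0) + 4*(0)*conj(0)]
      = (1/16)[(4) + (4) + (-4) + (0) + (-4) + (0) + (0)] = 0/16 = 0
Hence the multiplicities are chi_5: 1. Dimension check: dim(chi_7)*dim(chi_3) = 2*1 = 2 and sum (mult * dim) = 1*2 = 2.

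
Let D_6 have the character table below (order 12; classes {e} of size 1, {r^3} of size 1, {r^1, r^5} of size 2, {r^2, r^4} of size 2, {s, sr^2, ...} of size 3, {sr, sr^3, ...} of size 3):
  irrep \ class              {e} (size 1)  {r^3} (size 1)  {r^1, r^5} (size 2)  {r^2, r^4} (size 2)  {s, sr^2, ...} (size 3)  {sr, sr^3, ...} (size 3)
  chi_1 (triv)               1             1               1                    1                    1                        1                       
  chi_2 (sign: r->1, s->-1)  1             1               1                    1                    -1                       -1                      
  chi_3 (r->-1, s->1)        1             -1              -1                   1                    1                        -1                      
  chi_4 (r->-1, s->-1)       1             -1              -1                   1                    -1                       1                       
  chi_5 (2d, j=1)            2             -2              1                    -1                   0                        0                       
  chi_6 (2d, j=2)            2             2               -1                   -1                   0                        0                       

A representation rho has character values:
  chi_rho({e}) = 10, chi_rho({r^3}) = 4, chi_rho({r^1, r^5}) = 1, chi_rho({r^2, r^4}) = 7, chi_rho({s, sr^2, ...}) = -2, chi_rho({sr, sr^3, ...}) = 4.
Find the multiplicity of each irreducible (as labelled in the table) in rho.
Multiplicities: chi_1: 3, chi_2: 2, chi_3: 0, chi_4: 3, chi_5: 0, chi_6: 1.

Explanation: Use <chi_rho, chi> = (1/|G|) sum_C |C| * chi_rho(C) * conj(chi(C)) with |G| = 12 for each irreducible chi in the table:
  <chi_rho, chi_1> = (1/12)[1*(10)*conj(1) + 1*(4)*conj(1) + 2*(1)*conj(1) + 2*(7)*conj(1) + 3*(-2)*conj(1) + 3*(4)*conj(1)]
      = (1/12)[(10) + (4) + (2) + (14) + (-6) + (12)] = 36/12 = 3
  <chi_rho, chi_2> = (1/12)[1*(10)*conj(1) + 1*(4)*conj(1) + 2*(1)*conj(1) + 2*(7)*conj(1) + 3*(-2)*conj(-1) + 3*(4)*conj(-1)]
      = (1/12)[(10) + (4) + (2) + (14) + (6) + (-12)] = 24/12 = 2
  <chi_rho, chi_3> = (1/12)[1*(10)*conj(1) + 1*(4)*conj(-1) + 2*(1)*conj(-1) + 2*(7)*conj(1) + 3*(-2)*conj(1) + 3*(4)*conj(-1)]
      = (1/12)[(10) + (-4) + (-2) + (14) + (-6) + (-12)] = 0/12 = 0
  <chi_rho, chi_4> = (1/12)[1*(10)*conj(1) + 1*(4)*conj(-1) + 2*(1)*conj(-1) + 2*(7)*conj(1) + 3*(-2)*conj(-1) + 3*(4)*conj(1)]
      = (1/12)[(10) + (-4) + (-2) + (14) + (6) + (12)] = 36/12 = 3
  <chi_rho, chi_5> = (1/12)[1*(10)*conj(2) + 1*(4)*conj(-2) + 2*(1)*conj(1) + 2*(7)*conj(-1) + 3*(-2)*conj(0) + 3*(4)*conj(0)]
      = (1/12)[(20) + (-8) + (2) + (-14) + (0) + (0)] = 0/12 = 0
  <chi_rho, chi_6> = (1/12)[1*(10)*conj(2) + 1*(4)*conj(2) + 2*(1)*conj(-1) + 2*(7)*conj(-1) + 3*(-2)*conj(0) + 3*(4)*conj(0)]
      = (1/12)[(20) + (8) + (-2) + (-14) + (0) + (0)] = 12/12 = 1
Dimension check: dim(rho) = sum (mult * dim) = 3*1 + 2*1 + 0*1 + 3*1 + 0*2 + 1*2 = 10 = chi_rho(e) = 10.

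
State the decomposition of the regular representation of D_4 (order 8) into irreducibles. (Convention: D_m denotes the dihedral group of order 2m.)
Each irreducible V_i of dimension d_i appears with multiplicity d_i, i.e. rho_reg = (direct sum over all irreducibles V_i) d_i V_i. The irreducible dimensions for D_4 are 1, 1, 1, 1, 2: 4 irreducibles of dimension 1, each with multiplicity 1; 1 irreducible of dimension 2, with multiplicity 2. Total dimension 4*1*1 + 1*2*2 = 8 = |G|.

Derivation: General theorem: in the regular representation of a finite group G, each irreducible appears with multiplicity equal to its dimension. Check: dim(rho_reg) = sum d_i^2 = 1 + 1 + 1 + 1 + 4 = 8 = |G|.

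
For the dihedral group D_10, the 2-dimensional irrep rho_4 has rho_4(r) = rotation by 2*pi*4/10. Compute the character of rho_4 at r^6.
chi_{rho_4}(r^6) = 2*cos(2*pi*4*6/10) = -sqrt(5)/2 - 1/2

Explanation: rho_4(r^6) is rotation by angle 2*pi*4*6/10, whose trace is 2*cos(2*pi*4*6/10) = -sqrt(5)/2 - 1/2.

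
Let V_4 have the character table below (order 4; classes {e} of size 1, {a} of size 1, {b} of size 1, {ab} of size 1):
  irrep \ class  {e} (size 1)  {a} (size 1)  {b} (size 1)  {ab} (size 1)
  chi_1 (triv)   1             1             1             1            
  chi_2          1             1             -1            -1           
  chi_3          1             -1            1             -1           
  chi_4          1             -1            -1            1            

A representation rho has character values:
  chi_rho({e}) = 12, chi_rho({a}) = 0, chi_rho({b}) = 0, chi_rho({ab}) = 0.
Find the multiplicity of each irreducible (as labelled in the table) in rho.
Multiplicities: chi_1: 3, chi_2: 3, chi_3: 3, chi_4: 3.

Reasoning: Use <chi_rho, chi> = (1/|G|) sum_C |C| * chi_rho(C) * conj(chi(C)) with |G| = 4 for each irreducible chi in the table:
  <chi_rho, chi_1> = (1/4)[1*(12)*conj(1) + 1*(0)*conj(1) + 1*(0)*conj(1) + 1*(0)*conj(1)]
      = (1/4)[(12) + (0) + (0) + (0)] = 12/4 = 3
  <chi_rho, chi_2> = (1/4)[1*(12)*conj(1) + 1*(0)*conj(1) + 1*(0)*conj(-1) + 1*(0)*conj(-1)]
      = (1/4)[(12) + (0) + (0) + (0)] = 12/4 = 3
  <chi_rho, chi_3> = (1/4)[1*(12)*conj(1) + 1*(0)*conj(-1) + 1*(0)*conj(1) + 1*(0)*conj(-1)]
      = (1/4)[(12) + (0) + (0) + (0)] = 12/4 = 3
  <chi_rho, chi_4> = (1/4)[1*(12)*conj(1) + 1*(0)*conj(-1) + 1*(0)*conj(-1) + 1*(0)*conj(1)]
      = (1/4)[(12) + (0) + (0) + (0)] = 12/4 = 3
Dimension check: dim(rho) = sum (mult * dim) = 3*1 + 3*1 + 3*1 + 3*1 = 12 = chi_rho(e) = 12.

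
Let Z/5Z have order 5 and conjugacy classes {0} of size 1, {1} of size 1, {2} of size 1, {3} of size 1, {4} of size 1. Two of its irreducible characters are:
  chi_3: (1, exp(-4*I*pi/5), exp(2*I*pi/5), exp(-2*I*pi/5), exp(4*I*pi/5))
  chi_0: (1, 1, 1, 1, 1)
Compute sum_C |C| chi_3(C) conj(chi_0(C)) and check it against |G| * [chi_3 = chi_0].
Sum = 0; so <chi_3, chi_0> = 0 (distinct irreducibles are orthogonal).

Argument: Compute term by term over conjugacy classes (|C| * chi_3(C) * conj(chi_0(C))):
  1*(1)*conj(1) + 1*(exp(-4*I*pi/5))*conj(1) + 1*(exp(2*I*pi/5))*conj(1) + 1*(exp(-2*I*pi/5))*conj(1) + 1*(exp(4*I*pi/5))*conj(1)
  = (1) + (exp(-4*I*pi/5)) + (exp(2*I*pi/5)) + (exp(-2*I*pi/5)) + (exp(4*I*pi/5))
  = 0.
(Exp terms are combined using exp(i*s)*conj(exp(i*t)) = exp(i*(s-t)), and sums of them are collapsed using the identity that for every m > 1 the m distinct m-th roots of unity sum to 0, e.g. 1 + exp(2*I*pi/3) + exp(-2*I*pi/3) = 0.)
Dividing by |G| = 5 gives 0/5 = 0, matching the row-orthogonality relation <chi_3, chi_0> = [chi_3 = chi_0].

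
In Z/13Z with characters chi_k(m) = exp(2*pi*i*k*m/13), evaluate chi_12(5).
chi_12(5) = zeta_13^60 = exp(-10*I*pi/13)

Justification: chi_12(5) = zeta_13^(12*5) = zeta_13^60. Since zeta_13^13 = 1, this equals zeta_13^8 = exp(2*pi*i*8/13) = exp(-10*I*pi/13).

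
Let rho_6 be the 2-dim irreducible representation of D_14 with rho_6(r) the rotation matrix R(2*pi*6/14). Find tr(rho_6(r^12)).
chi_{rho_6}(r^12) = 2*cos(2*pi*6*12/14) = 2*cos(72*pi/7)

Reasoning: rho_6(r^12) is rotation by angle 2*pi*6*12/14, whose trace is 2*cos(2*pi*6*12/14) = 2*cos(72*pi/7).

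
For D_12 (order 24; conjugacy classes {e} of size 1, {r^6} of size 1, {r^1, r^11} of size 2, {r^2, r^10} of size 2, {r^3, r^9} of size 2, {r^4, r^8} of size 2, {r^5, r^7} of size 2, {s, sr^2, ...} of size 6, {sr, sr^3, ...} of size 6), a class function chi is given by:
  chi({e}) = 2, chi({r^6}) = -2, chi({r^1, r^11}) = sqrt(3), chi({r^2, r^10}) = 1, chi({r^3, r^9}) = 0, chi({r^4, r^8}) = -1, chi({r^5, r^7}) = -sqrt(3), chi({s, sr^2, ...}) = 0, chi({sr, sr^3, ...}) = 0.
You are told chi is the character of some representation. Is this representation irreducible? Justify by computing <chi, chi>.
Irreducible: <chi, chi> = 1.

Details: <chi, chi> = (1/|G|) sum_C |C| * |chi(C)|^2 = (1/24)[1*|2|^2 + 1*|-2|^2 + 2*|sqrt(3)|^2 + 2*|1|^2 + 2*|0|^2 + 2*|-1|^2 + 2*|-sqrt(3)|^2 + 6*|0|^2 + 6*|0|^2]
  = (1/24)[(4) + (4) + (6) + (2) + (0) + (2) + (6) + (0) + (0)] = 24/24 = 1.
A character is irreducible iff <chi, chi> = 1, so this representation is irreducible.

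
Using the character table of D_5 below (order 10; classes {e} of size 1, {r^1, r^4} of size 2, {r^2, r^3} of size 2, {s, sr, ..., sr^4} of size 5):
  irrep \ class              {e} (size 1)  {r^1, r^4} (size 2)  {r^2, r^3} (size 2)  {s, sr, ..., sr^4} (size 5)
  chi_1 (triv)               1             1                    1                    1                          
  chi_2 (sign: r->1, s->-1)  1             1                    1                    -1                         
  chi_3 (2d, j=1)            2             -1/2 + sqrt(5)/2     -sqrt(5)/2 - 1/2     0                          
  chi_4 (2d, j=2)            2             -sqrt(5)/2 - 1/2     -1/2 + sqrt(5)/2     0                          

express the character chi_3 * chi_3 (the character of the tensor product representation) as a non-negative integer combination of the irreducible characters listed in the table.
chi_3 tensor chi_3 = chi_1 + chi_2 + chi_4 (all other irreducibles have multiplicity 0).

Explanation: The character of a tensor product is the pointwise product (chi_3 * chi_3)(C) = chi_3(C) * chi_3(C):
  {e}: (2)*(2), {r^1, r^4}: (-1/2 + sqrt(5)/2)*(-1/2 + sqrt(5)/2), {r^2, r^3}: (-sqrt(5)/2 - 1/2)*(-sqrt(5)/2 - 1/2), {s, sr, ..., sr^4}: (0)*(0)
so (chi_3 * chi_3) takes values
  {e} -> 4, {r^1, r^4} -> 3/2 - sqrt(5)/2, {r^2, r^3} -> sqrt(5)/2 + 3/2, {s, sr, ..., sr^4} -> 0.
Now take the inner product of this character with each irreducible chi from the table, <chi_3*chi_3, chi> = (1/10) sum_C |C| (chi_3*chi_3)(C) conj(chi(C)):
  <chi_3*chi_3, chi_1> = (1/10)[1*(4)*conj(1) + 2*(3/2 - sqrt(5)/2)*conj(1) + 2*(sqrt(5)/2 + 3/2)*conj(1) + 5*(0)*conj(1)]
      = (1/10)[(4) + (3 - sqrt(5)) + (sqrt(5) + 3) + (0)] = 10/10 = 1
  <chi_3*chi_3, chi_2> = (1/10)[1*(4)*conj(1) + 2*(3/2 - sqrt(5)/2)*conj(1) + 2*(sqrt(5)/2 + 3/2)*conj(1) + 5*(0)*conj(-1)]
      = (1/10)[(4) + (3 - sqrt(5)) + (sqrt(5) + 3) + (0)] = 10/10 = 1
  <chi_3*chi_3, chi_3> = (1/10)[1*(4)*conj(2) + 2*(3/2 - sqrt(5)/2)*conj(-1/2 + sqrt(5)/2) + 2*(sqrt(5)/2 + 3/2)*conj(-sqrt(5)/2 - 1/2) + 5*(0)*conj(0)]
      = (1/10)[(8) + (-4 + 2*sqrt(5)) + (-2*sqrt(5) - 4) + (0)] = 0/10 = 0
  <chi_3*chi_3, chi_4> = (1/10)[1*(4)*conj(2) + 2*(3/2 - sqrt(5)/2)*conj(-sqrt(5)/2 - 1/2) + 2*(sqrt(5)/2 + 3/2)*conj(-1/2 + sqrt(5)/2) + 5*(0)*conj(0)]
      = (1/10)[(8) + (1 - sqrt(5)) + (1 + sqrt(5)) + (0)] = 10/10 = 1
Hence the multiplicities are chi_1: 1, chi_2: 1, chi_4: 1. Dimension check: dim(chi_3)*dim(chi_3) = 2*2 = 4 and sum (mult * dim) = 1*1 + 1*1 + 1*2 = 4.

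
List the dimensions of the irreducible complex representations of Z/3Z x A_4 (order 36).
Dimensions: 1, 1, 1, 1, 1, 1, 1, 1, 1, 3, 3, 3

Solution. There are 12 irreducibles (= number of conjugacy classes). Their dimensions d_i satisfy sum d_i^2 = |G| = 36: 1 + 1 + 1 + 1 + 1 + 1 + 1 + 1 + 1 + 9 + 9 + 9 = 36. (For the product with Z/3Z: each of the 3 1-dim characters of Z/3Z tensors with each irrep of A_4, giving 3 copies of each A_4-dimension.)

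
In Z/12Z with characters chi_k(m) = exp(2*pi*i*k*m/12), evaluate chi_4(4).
chi_4(4) = zeta_12^16 = exp(2*I*pi/3)

Reasoning: chi_4(4) = zeta_12^(4*4) = zeta_12^16. Since zeta_12^12 = 1, this equals zeta_12^4 = exp(2*pi*i*4/12) = exp(2*I*pi/3).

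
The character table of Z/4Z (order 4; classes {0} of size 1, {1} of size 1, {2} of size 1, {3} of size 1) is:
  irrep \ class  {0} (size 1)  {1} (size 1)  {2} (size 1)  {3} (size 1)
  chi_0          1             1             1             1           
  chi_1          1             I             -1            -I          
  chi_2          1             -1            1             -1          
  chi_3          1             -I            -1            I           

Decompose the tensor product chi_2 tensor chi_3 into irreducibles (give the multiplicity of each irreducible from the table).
chi_2 tensor chi_3 = chi_1 (all other irreducibles have multiplicity 0).

Argument: The character of a tensor product is the pointwise product (chi_2 * chi_3)(C) = chi_2(C) * chi_3(C):
  {0}: (1)*(1), {1}: (-1)*(-I), {2}: (1)*(-1), {3}: (-1)*(I)
so (chi_2 * chi_3) takes values
  {0} -> 1, {1} -> I, {2} -> -1, {3} -> -I.
Now take the inner product of this character with each irreducible chi from the table, <chi_2*chi_3, chi> = (1/4) sum_C |C| (chi_2*chi_3)(C) conj(chi(C)):
  <chi_2*chi_3, chi_0> = (1/4)[1*(1)*conj(1) + 1*(I)*conj(1) + 1*(-1)*conj(1) + 1*(-I)*conj(1)]
      = (1/4)[(1) + (I) + (-1) + (-I)] = 0/4 = 0
  <chi_2*chi_3, chi_1> = (1/4)[1*(1)*conj(1) + 1*(I)*conj(I) + 1*(-1)*conj(-1) + 1*(-I)*conj(-I)]
      = (1/4)[(1) + (1) + (1) + (1)] = 4/4 = 1
  <chi_2*chi_3, chi_2> = (1/4)[1*(1)*conj(1) + 1*(I)*conj(-1) + 1*(-1)*conj(1) + 1*(-I)*conj(-1)]
      = (1/4)[(1) + (-I) + (-1) + (I)] = 0/4 = 0
  <chi_2*chi_3, chi_3> = (1/4)[1*(1)*conj(1) + 1*(I)*conj(-I) + 1*(-1)*conj(-1) + 1*(-I)*conj(I)]
      = (1/4)[(1) + (-1) + (1) + (-1)] = 0/4 = 0
(Exp terms are combined using exp(i*s)*conj(exp(i*t)) = exp(i*(s-t)), and sums of them are collapsed using the identity that for every m > 1 the m distinct m-th roots of unity sum to 0, e.g. 1 + exp(2*I*pi/3) + exp(-2*I*pi/3) = 0.)
Hence the multiplicities are chi_1: 1. Dimension check: dim(chi_2)*dim(chi_3) = 1*1 = 1 and sum (mult * dim) = 1*1 = 1.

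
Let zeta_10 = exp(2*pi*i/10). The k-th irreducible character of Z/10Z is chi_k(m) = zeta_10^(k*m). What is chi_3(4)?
chi_3(4) = zeta_10^12 = exp(2*I*pi/5)

chi_3(4) = zeta_10^(3*4) = zeta_10^12. Since zeta_10^10 = 1, this equals zeta_10^2 = exp(2*pi*i*2/10) = exp(2*I*pi/5).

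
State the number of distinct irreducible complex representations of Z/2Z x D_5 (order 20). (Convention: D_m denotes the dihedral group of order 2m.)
8

Proof sketch: The number of irreducible complex representations of a finite group equals its number of conjugacy classes. For a direct product, #classes(G x H) = #classes(G) * #classes(H). Z/2Z has 2 classes (abelian), D_5 has 4 classes, so 2 * 4 = 8, so Z/2Z x D_5 (order 20) has exactly 8 irreducible complex representations.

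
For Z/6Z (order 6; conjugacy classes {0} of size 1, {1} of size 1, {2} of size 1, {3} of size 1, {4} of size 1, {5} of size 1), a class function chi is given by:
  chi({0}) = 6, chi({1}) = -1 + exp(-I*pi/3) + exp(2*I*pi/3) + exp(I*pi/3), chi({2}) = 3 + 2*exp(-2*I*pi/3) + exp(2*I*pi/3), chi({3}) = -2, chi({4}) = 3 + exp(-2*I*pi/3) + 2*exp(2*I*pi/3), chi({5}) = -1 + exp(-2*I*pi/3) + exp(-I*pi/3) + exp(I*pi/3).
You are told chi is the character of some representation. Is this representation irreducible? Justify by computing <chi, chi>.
Not irreducible (reducible): <chi, chi> = 8 > 1.

Solution. <chi, chi> = (1/|G|) sum_C |C| * |chi(C)|^2 = (1/6)[1*|6|^2 + 1*|-1 + exp(-I*pi/3) + exp(2*I*pi/3) + exp(I*pi/3)|^2 + 1*|3 + 2*exp(-2*I*pi/3) + exp(2*I*pi/3)|^2 + 1*|-2|^2 + 1*|3 + exp(-2*I*pi/3) + 2*exp(2*I*pi/3)|^2 + 1*|-1 + exp(-2*I*pi/3) + exp(-I*pi/3) + exp(I*pi/3)|^2]
  = (1/6)[(36) + (1) + (3) + (4) + (3) + (1)] = 48/6 = 8.
(Exp terms are combined using exp(i*s)*conj(exp(i*t)) = exp(i*(s-t)), and sums of them are collapsed using the identity that for every m > 1 the m distinct m-th roots of unity sum to 0, e.g. 1 + exp(2*I*pi/3) + exp(-2*I*pi/3) = 0.)
A character is irreducible iff <chi, chi> = 1, so this representation is reducible.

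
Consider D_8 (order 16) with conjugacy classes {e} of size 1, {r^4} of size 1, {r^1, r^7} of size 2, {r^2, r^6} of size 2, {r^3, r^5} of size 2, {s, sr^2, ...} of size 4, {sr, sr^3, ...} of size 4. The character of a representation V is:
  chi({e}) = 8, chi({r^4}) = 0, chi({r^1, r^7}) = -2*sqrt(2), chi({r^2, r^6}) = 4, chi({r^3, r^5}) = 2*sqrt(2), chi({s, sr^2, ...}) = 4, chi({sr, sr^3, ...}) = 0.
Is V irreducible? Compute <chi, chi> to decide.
Not irreducible (reducible): <chi, chi> = 12 > 1.

Reasoning: <chi, chi> = (1/|G|) sum_C |C| * |chi(C)|^2 = (1/16)[1*|8|^2 + 1*|0|^2 + 2*|-2*sqrt(2)|^2 + 2*|4|^2 + 2*|2*sqrt(2)|^2 + 4*|4|^2 + 4*|0|^2]
  = (1/16)[(64) + (0) + (16) + (32) + (16) + (64) + (0)] = 192/16 = 12.
A character is irreducible iff <chi, chi> = 1, so this representation is reducible.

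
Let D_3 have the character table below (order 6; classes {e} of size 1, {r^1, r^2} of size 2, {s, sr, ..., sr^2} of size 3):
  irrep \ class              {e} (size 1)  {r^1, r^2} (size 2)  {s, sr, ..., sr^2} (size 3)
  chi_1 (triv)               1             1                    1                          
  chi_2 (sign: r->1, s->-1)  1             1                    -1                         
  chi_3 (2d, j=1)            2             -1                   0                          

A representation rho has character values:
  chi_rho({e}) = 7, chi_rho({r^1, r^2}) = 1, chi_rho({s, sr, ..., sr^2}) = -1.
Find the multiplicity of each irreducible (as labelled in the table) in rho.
Multiplicities: chi_1: 1, chi_2: 2, chi_3: 2.

Reasoning: Use <chi_rho, chi> = (1/|G|) sum_C |C| * chi_rho(C) * conj(chi(C)) with |G| = 6 for each irreducible chi in the table:
  <chi_rho, chi_1> = (1/6)[1*(7)*conj(1) + 2*(1)*conj(1) + 3*(-1)*conj(1)]
      = (1/6)[(7) + (2) + (-3)] = 6/6 = 1
  <chi_rho, chi_2> = (1/6)[1*(7)*conj(1) + 2*(1)*conj(1) + 3*(-1)*conj(-1)]
      = (1/6)[(7) + (2) + (3)] = 12/6 = 2
  <chi_rho, chi_3> = (1/6)[1*(7)*conj(2) + 2*(1)*conj(-1) + 3*(-1)*conj(0)]
      = (1/6)[(14) + (-2) + (0)] = 12/6 = 2
Dimension check: dim(rho) = sum (mult * dim) = 1*1 + 2*1 + 2*2 = 7 = chi_rho(e) = 7.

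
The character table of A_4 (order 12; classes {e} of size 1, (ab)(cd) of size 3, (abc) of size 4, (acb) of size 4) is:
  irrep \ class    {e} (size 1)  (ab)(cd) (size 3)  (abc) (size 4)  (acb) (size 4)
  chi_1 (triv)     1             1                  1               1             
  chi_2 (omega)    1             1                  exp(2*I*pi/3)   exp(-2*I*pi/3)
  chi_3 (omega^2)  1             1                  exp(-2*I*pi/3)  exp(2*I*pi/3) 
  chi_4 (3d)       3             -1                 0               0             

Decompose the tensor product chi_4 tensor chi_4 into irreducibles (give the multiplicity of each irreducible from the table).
chi_4 tensor chi_4 = chi_1 + chi_2 + chi_3 + 2*chi_4 (all other irreducibles have multiplicity 0).

Working: The character of a tensor product is the pointwise product (chi_4 * chi_4)(C) = chi_4(C) * chi_4(C):
  {e}: (3)*(3), (ab)(cd): (-1)*(-1), (abc): (0)*(0), (acb): (0)*(0)
so (chi_4 * chi_4) takes values
  {e} -> 9, (ab)(cd) -> 1, (abc) -> 0, (acb) -> 0.
Now take the inner product of this character with each irreducible chi from the table, <chi_4*chi_4, chi> = (1/12) sum_C |C| (chi_4*chi_4)(C) conj(chi(C)):
  <chi_4*chi_4, chi_1> = (1/12)[1*(9)*conj(1) + 3*(1)*conj(1) + 4*(0)*conj(1) + 4*(0)*conj(1)]
      = (1/12)[(9) + (3) + (0) + (0)] = 12/12 = 1
  <chi_4*chi_4, chi_2> = (1/12)[1*(9)*conj(1) + 3*(1)*conj(1) + 4*(0)*conj(exp(2*I*pi/3)) + 4*(0)*conj(exp(-2*I*pi/3))]
      = (1/12)[(9) + (3) + (0) + (0)] = 12/12 = 1
  <chi_4*chi_4, chi_3> = (1/12)[1*(9)*conj(1) + 3*(1)*conj(1) + 4*(0)*conj(exp(-2*I*pi/3)) + 4*(0)*conj(exp(2*I*pi/3))]
      = (1/12)[(9) + (3) + (0) + (0)] = 12/12 = 1
  <chi_4*chi_4, chi_4> = (1/12)[1*(9)*conj(3) + 3*(1)*conj(-1) + 4*(0)*conj(0) + 4*(0)*conj(0)]
      = (1/12)[(27) + (-3) + (0) + (0)] = 24/12 = 2
(Exp terms are combined using exp(i*s)*conj(exp(i*t)) = exp(i*(s-t)), and sums of them are collapsed using the identity that for every m > 1 the m distinct m-th roots of unity sum to 0, e.g. 1 + exp(2*I*pi/3) + exp(-2*I*pi/3) = 0.)
Hence the multiplicities are chi_1: 1, chi_2: 1, chi_3: 1, chi_4: 2. Dimension check: dim(chi_4)*dim(chi_4) = 3*3 = 9 and sum (mult * dim) = 1*1 + 1*1 + 1*1 + 2*3 = 9.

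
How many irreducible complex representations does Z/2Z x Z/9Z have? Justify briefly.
18

Explanation: The number of irreducible complex representations of a finite group equals its number of conjugacy classes. Z/2Z x Z/9Z is abelian of order 18, so every element is its own conjugacy class: 18 classes, so Z/2Z x Z/9Z (order 18) has exactly 18 irreducible complex representations.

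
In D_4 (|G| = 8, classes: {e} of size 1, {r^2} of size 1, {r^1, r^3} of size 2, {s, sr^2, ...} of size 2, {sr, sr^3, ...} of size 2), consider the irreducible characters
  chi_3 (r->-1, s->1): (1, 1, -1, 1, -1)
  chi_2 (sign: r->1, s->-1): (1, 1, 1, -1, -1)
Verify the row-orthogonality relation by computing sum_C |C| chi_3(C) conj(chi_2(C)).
Sum = 0; so <chi_3, chi_2> = 0 (distinct irreducibles are orthogonal).

Compute term by term over conjugacy classes (|C| * chi_3(C) * conj(chi_2(C))):
  1*(1)*conj(1) + 1*(1)*conj(1) + 2*(-1)*conj(1) + 2*(1)*conj(-1) + 2*(-1)*conj(-1)
  = (1) + (1) + (-2) + (-2) + (2)
  = 0.
Dividing by |G| = 8 gives 0/8 = 0, matching the row-orthogonality relation <chi_3, chi_2> = [chi_3 = chi_2].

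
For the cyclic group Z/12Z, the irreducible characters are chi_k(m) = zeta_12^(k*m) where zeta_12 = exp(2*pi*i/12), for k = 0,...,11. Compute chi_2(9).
chi_2(9) = zeta_12^18 = -1

Reasoning: chi_2(9) = zeta_12^(2*9) = zeta_12^18. Since zeta_12^12 = 1, this equals zeta_12^6 = exp(2*pi*i*6/12) = -1.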